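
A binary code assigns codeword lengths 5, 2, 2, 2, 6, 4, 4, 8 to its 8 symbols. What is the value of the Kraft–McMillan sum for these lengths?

With common denominator 2^8 = 256: Σ 2^(−ℓᵢ) = 8/256 + 64/256 + 64/256 + 64/256 + 4/256 + 16/256 + 16/256 + 1/256 = 237/256 = 0.92578125.

0.92578125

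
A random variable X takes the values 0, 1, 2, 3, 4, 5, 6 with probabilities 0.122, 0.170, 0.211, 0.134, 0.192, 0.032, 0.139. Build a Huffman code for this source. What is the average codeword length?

2.751 bits/symbol

Repeatedly combine the two least-probable nodes; the expected code length is the sum of the merged weights.
merge 4/125 + 61/500 → 77/500
merge 67/500 + 139/1000 → 273/1000
merge 77/500 + 17/100 → 81/250
merge 24/125 + 211/1000 → 403/1000
merge 273/1000 + 81/250 → 597/1000
merge 403/1000 + 597/1000 → 1
L = 77/500 + 273/1000 + 81/250 + 403/1000 + 597/1000 + 1 = 2751/1000 = 2.751 bits/symbol.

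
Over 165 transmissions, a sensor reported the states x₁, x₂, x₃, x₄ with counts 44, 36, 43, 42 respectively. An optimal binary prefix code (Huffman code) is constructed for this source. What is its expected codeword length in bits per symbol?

Probabilities are the counts divided by 165.
Repeatedly combine the two least-probable nodes; the expected code length is the sum of the merged weights.
merge 12/55 + 14/55 → 26/55
merge 43/165 + 4/15 → 29/55
merge 26/55 + 29/55 → 1
L = 26/55 + 29/55 + 1 = 2 bits/symbol.

2 bits/symbol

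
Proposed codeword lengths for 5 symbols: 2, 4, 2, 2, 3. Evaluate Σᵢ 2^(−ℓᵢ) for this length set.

With common denominator 2^4 = 16: Σ 2^(−ℓᵢ) = 4/16 + 1/16 + 4/16 + 4/16 + 2/16 = 15/16 = 0.9375.

0.9375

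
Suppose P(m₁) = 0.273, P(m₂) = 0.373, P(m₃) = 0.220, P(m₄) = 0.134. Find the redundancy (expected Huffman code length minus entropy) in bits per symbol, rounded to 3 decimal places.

Entropy H = −Σ p log₂ p ≈ 1.9112 bits.
Huffman merges: 67/500+11/50→177/500; 273/1000+177/500→627/1000; 373/1000+627/1000→1. L = 1981/1000 ≈ 1.9810.
L − H = 1.9810 − 1.9112 = 0.070 bits.

0.070 bits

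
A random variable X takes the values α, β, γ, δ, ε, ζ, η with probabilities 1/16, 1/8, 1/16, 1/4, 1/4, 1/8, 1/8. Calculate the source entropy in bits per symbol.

2.625 bits

Each probability is a power of 1/2, so log₂(1/p) is an integer.
H = Σ p·log₂(1/p) = 1/16·4 + 1/8·3 + 1/16·4 + 1/4·2 + 1/4·2 + 1/8·3 + 1/8·3 = 2.625 bits.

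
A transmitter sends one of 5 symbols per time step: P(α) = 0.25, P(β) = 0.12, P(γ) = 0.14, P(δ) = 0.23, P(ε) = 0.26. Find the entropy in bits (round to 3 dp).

2.257 bits

H = −Σ pᵢ log₂ pᵢ.
−0.25·log₂(0.25) = 0.5000
−0.12·log₂(0.12) = 0.3671
−0.14·log₂(0.14) = 0.3971
−0.23·log₂(0.23) = 0.4877
−0.26·log₂(0.26) = 0.5053
Sum ≈ 2.2571 → 2.257 bits.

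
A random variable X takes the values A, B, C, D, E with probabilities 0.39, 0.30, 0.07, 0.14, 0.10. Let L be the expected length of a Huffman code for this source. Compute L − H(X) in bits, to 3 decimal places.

Entropy H = −Σ p log₂ p ≈ 2.0487 bits.
Huffman merges: 7/100+1/10→17/100; 7/50+17/100→31/100; 3/10+31/100→61/100; 39/100+61/100→1. L = 209/100 ≈ 2.0900.
L − H = 2.0900 − 2.0487 = 0.041 bits.

0.041 bits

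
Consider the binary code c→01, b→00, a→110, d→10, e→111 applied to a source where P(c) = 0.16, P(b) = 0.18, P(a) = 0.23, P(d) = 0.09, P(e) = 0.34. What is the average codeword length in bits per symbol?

L̄ = Σ pᵢ·ℓᵢ = 0.16·2 + 0.18·2 + 0.23·3 + 0.09·2 + 0.34·3 = 2.57 bits/symbol.

2.57 bits/symbol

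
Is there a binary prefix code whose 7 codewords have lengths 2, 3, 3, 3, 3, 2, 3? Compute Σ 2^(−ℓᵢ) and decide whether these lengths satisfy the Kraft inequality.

With common denominator 2^3 = 8: Σ 2^(−ℓᵢ) = 2/8 + 1/8 + 1/8 + 1/8 + 1/8 + 2/8 + 1/8 = 9/8 = 1.125.
Kraft's inequality requires Σ ≤ 1; here Σ = 1.125 > 1, so no such prefix code exists.

1.125; no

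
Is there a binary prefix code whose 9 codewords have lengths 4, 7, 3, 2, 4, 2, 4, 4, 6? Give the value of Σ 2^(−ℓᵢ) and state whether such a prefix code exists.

0.8984375; yes

With common denominator 2^7 = 128: Σ 2^(−ℓᵢ) = 8/128 + 1/128 + 16/128 + 32/128 + 8/128 + 32/128 + 8/128 + 8/128 + 2/128 = 115/128 = 0.8984375.
Kraft's inequality requires Σ ≤ 1; here Σ = 0.8984375 ≤ 1, so such a prefix code exists.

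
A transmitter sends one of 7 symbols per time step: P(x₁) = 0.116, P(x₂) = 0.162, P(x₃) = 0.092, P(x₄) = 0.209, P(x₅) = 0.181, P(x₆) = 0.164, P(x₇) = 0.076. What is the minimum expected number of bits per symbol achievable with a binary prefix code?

2.778 bits/symbol

Repeatedly combine the two least-probable nodes; the expected code length is the sum of the merged weights.
merge 19/250 + 23/250 → 21/125
merge 29/250 + 81/500 → 139/500
merge 41/250 + 21/125 → 83/250
merge 181/1000 + 209/1000 → 39/100
merge 139/500 + 83/250 → 61/100
merge 39/100 + 61/100 → 1
L = 21/125 + 139/500 + 83/250 + 39/100 + 61/100 + 1 = 1389/500 = 2.778 bits/symbol.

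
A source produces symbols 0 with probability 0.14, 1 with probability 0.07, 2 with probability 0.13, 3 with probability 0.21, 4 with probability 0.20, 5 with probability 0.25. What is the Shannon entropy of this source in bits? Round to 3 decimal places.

2.486 bits

H = −Σ pᵢ log₂ pᵢ.
−0.14·log₂(0.14) = 0.3971
−0.07·log₂(0.07) = 0.2686
−0.13·log₂(0.13) = 0.3826
−0.21·log₂(0.21) = 0.4728
−0.20·log₂(0.20) = 0.4644
−0.25·log₂(0.25) = 0.5000
Sum ≈ 2.4855 → 2.486 bits.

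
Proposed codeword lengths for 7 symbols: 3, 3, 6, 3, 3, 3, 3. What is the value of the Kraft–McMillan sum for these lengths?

With common denominator 2^6 = 64: Σ 2^(−ℓᵢ) = 8/64 + 8/64 + 1/64 + 8/64 + 8/64 + 8/64 + 8/64 = 49/64 = 0.765625.

0.765625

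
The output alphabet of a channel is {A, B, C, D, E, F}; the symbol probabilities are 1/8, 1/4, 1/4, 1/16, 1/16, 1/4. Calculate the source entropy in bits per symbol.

2.375 bits

Each probability is a power of 1/2, so log₂(1/p) is an integer.
H = Σ p·log₂(1/p) = 1/8·3 + 1/4·2 + 1/4·2 + 1/16·4 + 1/16·4 + 1/4·2 = 2.375 bits.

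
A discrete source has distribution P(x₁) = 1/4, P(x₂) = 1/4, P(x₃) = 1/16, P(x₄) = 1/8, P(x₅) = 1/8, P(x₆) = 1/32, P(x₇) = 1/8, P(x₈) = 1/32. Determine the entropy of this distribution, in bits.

2.6875 bits

Each probability is a power of 1/2, so log₂(1/p) is an integer.
H = Σ p·log₂(1/p) = 1/4·2 + 1/4·2 + 1/16·4 + 1/8·3 + 1/8·3 + 1/32·5 + 1/8·3 + 1/32·5 = 2.6875 bits.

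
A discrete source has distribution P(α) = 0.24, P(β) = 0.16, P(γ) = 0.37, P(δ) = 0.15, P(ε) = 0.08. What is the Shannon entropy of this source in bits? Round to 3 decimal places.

H = −Σ pᵢ log₂ pᵢ.
−0.24·log₂(0.24) = 0.4941
−0.16·log₂(0.16) = 0.4230
−0.37·log₂(0.37) = 0.5307
−0.15·log₂(0.15) = 0.4105
−0.08·log₂(0.08) = 0.2915
Sum ≈ 2.1499 → 2.150 bits.

2.150 bits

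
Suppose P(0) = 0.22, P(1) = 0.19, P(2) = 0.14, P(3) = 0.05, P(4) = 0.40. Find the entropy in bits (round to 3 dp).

2.078 bits

H = −Σ pᵢ log₂ pᵢ.
−0.22·log₂(0.22) = 0.4806
−0.19·log₂(0.19) = 0.4552
−0.14·log₂(0.14) = 0.3971
−0.05·log₂(0.05) = 0.2161
−0.40·log₂(0.40) = 0.5288
Sum ≈ 2.0778 → 2.078 bits.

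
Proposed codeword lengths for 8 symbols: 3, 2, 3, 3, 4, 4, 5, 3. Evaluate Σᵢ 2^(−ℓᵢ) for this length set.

0.90625

With common denominator 2^5 = 32: Σ 2^(−ℓᵢ) = 4/32 + 8/32 + 4/32 + 4/32 + 2/32 + 2/32 + 1/32 + 4/32 = 29/32 = 0.90625.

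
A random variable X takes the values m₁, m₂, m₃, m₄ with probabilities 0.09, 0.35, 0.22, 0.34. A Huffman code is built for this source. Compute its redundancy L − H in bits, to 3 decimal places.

Entropy H = −Σ p log₂ p ≈ 1.8525 bits.
Huffman merges: 9/100+11/50→31/100; 31/100+17/50→13/20; 7/20+13/20→1. L = 49/25 ≈ 1.9600.
L − H = 1.9600 − 1.8525 = 0.107 bits.

0.107 bits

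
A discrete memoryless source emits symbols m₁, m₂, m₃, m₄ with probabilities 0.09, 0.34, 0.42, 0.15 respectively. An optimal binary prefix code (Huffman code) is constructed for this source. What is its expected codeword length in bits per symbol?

1.82 bits/symbol

Repeatedly combine the two least-probable nodes; the expected code length is the sum of the merged weights.
merge 9/100 + 3/20 → 6/25
merge 6/25 + 17/50 → 29/50
merge 21/50 + 29/50 → 1
L = 6/25 + 29/50 + 1 = 91/50 = 1.82 bits/symbol.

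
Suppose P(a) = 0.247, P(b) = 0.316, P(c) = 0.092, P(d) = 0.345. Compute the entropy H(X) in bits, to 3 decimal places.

H = −Σ pᵢ log₂ pᵢ.
−0.247·log₂(0.247) = 0.4983
−0.316·log₂(0.316) = 0.5252
−0.092·log₂(0.092) = 0.3167
−0.345·log₂(0.345) = 0.5297
Sum ≈ 1.8699 → 1.870 bits.

1.870 bits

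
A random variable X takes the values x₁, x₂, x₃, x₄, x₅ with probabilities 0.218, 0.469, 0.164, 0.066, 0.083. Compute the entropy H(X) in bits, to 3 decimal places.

1.976 bits

H = −Σ pᵢ log₂ pᵢ.
−0.218·log₂(0.218) = 0.4791
−0.469·log₂(0.469) = 0.5123
−0.164·log₂(0.164) = 0.4278
−0.066·log₂(0.066) = 0.2588
−0.083·log₂(0.083) = 0.2980
Sum ≈ 1.9760 → 1.976 bits.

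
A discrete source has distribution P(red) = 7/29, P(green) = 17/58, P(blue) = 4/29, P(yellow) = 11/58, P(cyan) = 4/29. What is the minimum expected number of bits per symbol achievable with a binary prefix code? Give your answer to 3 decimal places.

Repeatedly combine the two least-probable nodes; the expected code length is the sum of the merged weights.
merge 4/29 + 4/29 → 8/29
merge 11/58 + 7/29 → 25/58
merge 8/29 + 17/58 → 33/58
merge 25/58 + 33/58 → 1
L = 8/29 + 25/58 + 33/58 + 1 = 66/29 ≈ 2.276 bits/symbol.

2.276 bits/symbol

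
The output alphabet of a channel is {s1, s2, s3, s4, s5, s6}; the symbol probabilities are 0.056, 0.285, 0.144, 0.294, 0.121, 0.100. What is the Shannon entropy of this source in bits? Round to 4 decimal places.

H = −Σ pᵢ log₂ pᵢ.
−0.056·log₂(0.056) = 0.2329
−0.285·log₂(0.285) = 0.5161
−0.144·log₂(0.144) = 0.4026
−0.294·log₂(0.294) = 0.5192
−0.121·log₂(0.121) = 0.3687
−0.100·log₂(0.100) = 0.3322
Sum ≈ 2.3717 → 2.3717 bits.

2.3717 bits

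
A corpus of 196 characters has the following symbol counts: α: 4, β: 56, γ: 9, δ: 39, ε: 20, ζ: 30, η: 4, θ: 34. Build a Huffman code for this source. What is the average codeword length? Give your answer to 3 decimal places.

2.643 bits/symbol

Probabilities are the counts divided by 196.
Repeatedly combine the two least-probable nodes; the expected code length is the sum of the merged weights.
merge 1/49 + 1/49 → 2/49
merge 2/49 + 9/196 → 17/196
merge 17/196 + 5/49 → 37/196
merge 15/98 + 17/98 → 16/49
merge 37/196 + 39/196 → 19/49
merge 2/7 + 16/49 → 30/49
merge 19/49 + 30/49 → 1
L = 2/49 + 17/196 + 37/196 + 16/49 + 19/49 + 30/49 + 1 = 37/14 ≈ 2.643 bits/symbol.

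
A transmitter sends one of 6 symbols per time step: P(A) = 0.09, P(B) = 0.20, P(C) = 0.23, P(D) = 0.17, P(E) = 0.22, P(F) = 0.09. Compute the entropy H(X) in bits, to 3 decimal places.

2.493 bits

H = −Σ pᵢ log₂ pᵢ.
−0.09·log₂(0.09) = 0.3127
−0.20·log₂(0.20) = 0.4644
−0.23·log₂(0.23) = 0.4877
−0.17·log₂(0.17) = 0.4346
−0.22·log₂(0.22) = 0.4806
−0.09·log₂(0.09) = 0.3127
Sum ≈ 2.4925 → 2.493 bits.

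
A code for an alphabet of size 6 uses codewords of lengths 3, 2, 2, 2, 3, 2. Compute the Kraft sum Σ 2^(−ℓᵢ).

1.25

With common denominator 2^3 = 8: Σ 2^(−ℓᵢ) = 1/8 + 2/8 + 2/8 + 2/8 + 1/8 + 2/8 = 10/8 = 1.25.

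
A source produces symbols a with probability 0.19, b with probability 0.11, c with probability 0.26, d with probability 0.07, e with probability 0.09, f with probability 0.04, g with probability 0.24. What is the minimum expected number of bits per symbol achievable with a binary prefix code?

2.61 bits/symbol

Repeatedly combine the two least-probable nodes; the expected code length is the sum of the merged weights.
merge 1/25 + 7/100 → 11/100
merge 9/100 + 11/100 → 1/5
merge 11/100 + 19/100 → 3/10
merge 1/5 + 6/25 → 11/25
merge 13/50 + 3/10 → 14/25
merge 11/25 + 14/25 → 1
L = 11/100 + 1/5 + 3/10 + 11/25 + 14/25 + 1 = 261/100 = 2.61 bits/symbol.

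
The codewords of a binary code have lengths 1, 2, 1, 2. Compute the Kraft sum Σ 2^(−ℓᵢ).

1.5

With common denominator 2^2 = 4: Σ 2^(−ℓᵢ) = 2/4 + 1/4 + 2/4 + 1/4 = 6/4 = 1.5.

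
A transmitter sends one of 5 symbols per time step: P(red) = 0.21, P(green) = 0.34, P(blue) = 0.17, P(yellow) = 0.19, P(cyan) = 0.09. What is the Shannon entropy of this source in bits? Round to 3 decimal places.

H = −Σ pᵢ log₂ pᵢ.
−0.21·log₂(0.21) = 0.4728
−0.34·log₂(0.34) = 0.5292
−0.17·log₂(0.17) = 0.4346
−0.19·log₂(0.19) = 0.4552
−0.09·log₂(0.09) = 0.3127
Sum ≈ 2.2045 → 2.204 bits.

2.204 bits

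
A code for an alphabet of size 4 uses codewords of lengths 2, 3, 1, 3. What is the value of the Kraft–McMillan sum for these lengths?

1

With common denominator 2^3 = 8: Σ 2^(−ℓᵢ) = 2/8 + 1/8 + 4/8 + 1/8 = 8/8 = 1.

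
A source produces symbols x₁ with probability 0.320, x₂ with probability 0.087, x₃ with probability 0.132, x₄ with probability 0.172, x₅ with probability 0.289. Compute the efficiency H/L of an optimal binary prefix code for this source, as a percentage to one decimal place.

Entropy H = −Σ p log₂ p ≈ 2.1725 bits.
Huffman merges: 87/1000+33/250→219/1000; 43/250+219/1000→391/1000; 289/1000+8/25→609/1000; 391/1000+609/1000→1. L = 2219/1000 ≈ 2.2190.
Efficiency = H/L = 2.1725/2.2190 = 97.9%.

97.9%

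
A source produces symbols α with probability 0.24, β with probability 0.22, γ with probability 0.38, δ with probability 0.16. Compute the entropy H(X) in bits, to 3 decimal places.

1.928 bits

H = −Σ pᵢ log₂ pᵢ.
−0.24·log₂(0.24) = 0.4941
−0.22·log₂(0.22) = 0.4806
−0.38·log₂(0.38) = 0.5305
−0.16·log₂(0.16) = 0.4230
Sum ≈ 1.9282 → 1.928 bits.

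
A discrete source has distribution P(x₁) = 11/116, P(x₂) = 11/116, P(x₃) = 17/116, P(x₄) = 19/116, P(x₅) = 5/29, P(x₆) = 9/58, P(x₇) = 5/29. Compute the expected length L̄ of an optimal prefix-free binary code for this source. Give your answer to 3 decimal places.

Repeatedly combine the two least-probable nodes; the expected code length is the sum of the merged weights.
merge 11/116 + 11/116 → 11/58
merge 17/116 + 9/58 → 35/116
merge 19/116 + 5/29 → 39/116
merge 5/29 + 11/58 → 21/58
merge 35/116 + 39/116 → 37/58
merge 21/58 + 37/58 → 1
L = 11/58 + 35/116 + 39/116 + 21/58 + 37/58 + 1 = 82/29 ≈ 2.828 bits/symbol.

2.828 bits/symbol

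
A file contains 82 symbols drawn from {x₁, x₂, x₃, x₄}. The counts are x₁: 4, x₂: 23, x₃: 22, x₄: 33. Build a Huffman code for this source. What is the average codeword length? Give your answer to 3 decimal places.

Probabilities are the counts divided by 82.
Repeatedly combine the two least-probable nodes; the expected code length is the sum of the merged weights.
merge 2/41 + 11/41 → 13/41
merge 23/82 + 13/41 → 49/82
merge 33/82 + 49/82 → 1
L = 13/41 + 49/82 + 1 = 157/82 ≈ 1.915 bits/symbol.

1.915 bits/symbol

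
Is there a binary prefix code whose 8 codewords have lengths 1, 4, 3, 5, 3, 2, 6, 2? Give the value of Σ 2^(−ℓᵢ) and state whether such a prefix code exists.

With common denominator 2^6 = 64: Σ 2^(−ℓᵢ) = 32/64 + 4/64 + 8/64 + 2/64 + 8/64 + 16/64 + 1/64 + 16/64 = 87/64 = 1.359375.
Kraft's inequality requires Σ ≤ 1; here Σ = 1.359375 > 1, so no such prefix code exists.

1.359375; no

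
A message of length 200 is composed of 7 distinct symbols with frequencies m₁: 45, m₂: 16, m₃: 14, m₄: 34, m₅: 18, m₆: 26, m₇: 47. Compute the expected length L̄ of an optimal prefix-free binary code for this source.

2.69 bits/symbol

Probabilities are the counts divided by 200.
Repeatedly combine the two least-probable nodes; the expected code length is the sum of the merged weights.
merge 7/100 + 2/25 → 3/20
merge 9/100 + 13/100 → 11/50
merge 3/20 + 17/100 → 8/25
merge 11/50 + 9/40 → 89/200
merge 47/200 + 8/25 → 111/200
merge 89/200 + 111/200 → 1
L = 3/20 + 11/50 + 8/25 + 89/200 + 111/200 + 1 = 269/100 = 2.69 bits/symbol.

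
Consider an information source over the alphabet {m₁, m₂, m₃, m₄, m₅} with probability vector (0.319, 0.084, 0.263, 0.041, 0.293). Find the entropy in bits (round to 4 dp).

2.0406 bits

H = −Σ pᵢ log₂ pᵢ.
−0.319·log₂(0.319) = 0.5258
−0.084·log₂(0.084) = 0.3002
−0.263·log₂(0.263) = 0.5068
−0.041·log₂(0.041) = 0.1889
−0.293·log₂(0.293) = 0.5189
Sum ≈ 2.0406 → 2.0406 bits.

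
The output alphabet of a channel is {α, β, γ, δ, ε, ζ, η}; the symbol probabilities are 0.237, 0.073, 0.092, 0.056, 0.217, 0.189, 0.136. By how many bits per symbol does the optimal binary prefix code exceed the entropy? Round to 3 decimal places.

Entropy H = −Σ p log₂ p ≈ 2.6415 bits.
Huffman merges: 7/125+73/1000→129/1000; 23/250+129/1000→221/1000; 17/125+189/1000→13/40; 217/1000+221/1000→219/500; 237/1000+13/40→281/500; 219/500+281/500→1. L = 107/40 ≈ 2.6750.
L − H = 2.6750 − 2.6415 = 0.034 bits.

0.034 bits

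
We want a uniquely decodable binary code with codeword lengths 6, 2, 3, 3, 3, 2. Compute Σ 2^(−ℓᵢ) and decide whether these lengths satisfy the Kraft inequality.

With common denominator 2^6 = 64: Σ 2^(−ℓᵢ) = 1/64 + 16/64 + 8/64 + 8/64 + 8/64 + 16/64 = 57/64 = 0.890625.
Kraft's inequality requires Σ ≤ 1; here Σ = 0.890625 ≤ 1, so such a prefix code exists.

0.890625; yes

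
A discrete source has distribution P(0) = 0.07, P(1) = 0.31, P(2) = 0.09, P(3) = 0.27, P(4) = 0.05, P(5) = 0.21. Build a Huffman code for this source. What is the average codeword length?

Repeatedly combine the two least-probable nodes; the expected code length is the sum of the merged weights.
merge 1/20 + 7/100 → 3/25
merge 9/100 + 3/25 → 21/100
merge 21/100 + 21/100 → 21/50
merge 27/100 + 31/100 → 29/50
merge 21/50 + 29/50 → 1
L = 3/25 + 21/100 + 21/50 + 29/50 + 1 = 233/100 = 2.33 bits/symbol.

2.33 bits/symbol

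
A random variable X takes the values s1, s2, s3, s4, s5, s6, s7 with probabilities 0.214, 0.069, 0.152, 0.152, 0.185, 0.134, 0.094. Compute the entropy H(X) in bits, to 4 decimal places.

2.7280 bits

H = −Σ pᵢ log₂ pᵢ.
−0.214·log₂(0.214) = 0.4760
−0.069·log₂(0.069) = 0.2662
−0.152·log₂(0.152) = 0.4131
−0.152·log₂(0.152) = 0.4131
−0.185·log₂(0.185) = 0.4504
−0.134·log₂(0.134) = 0.3886
−0.094·log₂(0.094) = 0.3207
Sum ≈ 2.7280 → 2.7280 bits.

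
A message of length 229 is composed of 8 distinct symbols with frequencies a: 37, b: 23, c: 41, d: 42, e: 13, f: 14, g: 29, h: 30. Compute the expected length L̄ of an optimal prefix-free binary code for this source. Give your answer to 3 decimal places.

2.934 bits/symbol

Probabilities are the counts divided by 229.
Repeatedly combine the two least-probable nodes; the expected code length is the sum of the merged weights.
merge 13/229 + 14/229 → 27/229
merge 23/229 + 27/229 → 50/229
merge 29/229 + 30/229 → 59/229
merge 37/229 + 41/229 → 78/229
merge 42/229 + 50/229 → 92/229
merge 59/229 + 78/229 → 137/229
merge 92/229 + 137/229 → 1
L = 27/229 + 50/229 + 59/229 + 78/229 + 92/229 + 137/229 + 1 = 672/229 ≈ 2.934 bits/symbol.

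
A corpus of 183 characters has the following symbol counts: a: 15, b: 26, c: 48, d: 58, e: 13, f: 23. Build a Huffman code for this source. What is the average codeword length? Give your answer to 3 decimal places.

2.421 bits/symbol

Probabilities are the counts divided by 183.
Repeatedly combine the two least-probable nodes; the expected code length is the sum of the merged weights.
merge 13/183 + 5/61 → 28/183
merge 23/183 + 26/183 → 49/183
merge 28/183 + 16/61 → 76/183
merge 49/183 + 58/183 → 107/183
merge 76/183 + 107/183 → 1
L = 28/183 + 49/183 + 76/183 + 107/183 + 1 = 443/183 ≈ 2.421 bits/symbol.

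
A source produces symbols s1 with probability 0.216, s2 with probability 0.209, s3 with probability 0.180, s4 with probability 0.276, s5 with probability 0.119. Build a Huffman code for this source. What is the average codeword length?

Repeatedly combine the two least-probable nodes; the expected code length is the sum of the merged weights.
merge 119/1000 + 9/50 → 299/1000
merge 209/1000 + 27/125 → 17/40
merge 69/250 + 299/1000 → 23/40
merge 17/40 + 23/40 → 1
L = 299/1000 + 17/40 + 23/40 + 1 = 2299/1000 = 2.299 bits/symbol.

2.299 bits/symbol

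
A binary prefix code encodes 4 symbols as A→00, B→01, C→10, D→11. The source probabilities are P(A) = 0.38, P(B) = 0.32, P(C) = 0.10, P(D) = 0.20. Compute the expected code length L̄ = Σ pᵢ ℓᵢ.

L̄ = Σ pᵢ·ℓᵢ = 0.38·2 + 0.32·2 + 0.10·2 + 0.20·2 = 2 bits/symbol.

2 bits/symbol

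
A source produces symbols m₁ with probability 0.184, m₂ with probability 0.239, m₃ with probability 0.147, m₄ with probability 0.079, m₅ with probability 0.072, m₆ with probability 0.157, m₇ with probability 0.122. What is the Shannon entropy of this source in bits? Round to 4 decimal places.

H = −Σ pᵢ log₂ pᵢ.
−0.184·log₂(0.184) = 0.4494
−0.239·log₂(0.239) = 0.4935
−0.147·log₂(0.147) = 0.4066
−0.079·log₂(0.079) = 0.2893
−0.072·log₂(0.072) = 0.2733
−0.157·log₂(0.157) = 0.4194
−0.122·log₂(0.122) = 0.3703
Sum ≈ 2.7018 → 2.7018 bits.

2.7018 bits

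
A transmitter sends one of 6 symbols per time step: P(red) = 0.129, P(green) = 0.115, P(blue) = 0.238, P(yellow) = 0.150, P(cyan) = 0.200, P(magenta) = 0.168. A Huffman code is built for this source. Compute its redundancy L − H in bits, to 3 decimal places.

0.022 bits

Entropy H = −Σ p log₂ p ≈ 2.5401 bits.
Huffman merges: 23/200+129/1000→61/250; 3/20+21/125→159/500; 1/5+119/500→219/500; 61/250+159/500→281/500; 219/500+281/500→1. L = 1281/500 ≈ 2.5620.
L − H = 2.5620 − 2.5401 = 0.022 bits.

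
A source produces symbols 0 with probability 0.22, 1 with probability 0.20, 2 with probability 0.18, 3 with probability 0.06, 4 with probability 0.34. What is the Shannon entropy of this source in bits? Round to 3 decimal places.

H = −Σ pᵢ log₂ pᵢ.
−0.22·log₂(0.22) = 0.4806
−0.20·log₂(0.20) = 0.4644
−0.18·log₂(0.18) = 0.4453
−0.06·log₂(0.06) = 0.2435
−0.34·log₂(0.34) = 0.5292
Sum ≈ 2.1630 → 2.163 bits.

2.163 bits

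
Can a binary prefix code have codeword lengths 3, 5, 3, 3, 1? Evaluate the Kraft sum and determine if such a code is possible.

0.90625; yes

With common denominator 2^5 = 32: Σ 2^(−ℓᵢ) = 4/32 + 1/32 + 4/32 + 4/32 + 16/32 = 29/32 = 0.90625.
Kraft's inequality requires Σ ≤ 1; here Σ = 0.90625 ≤ 1, so such a prefix code exists.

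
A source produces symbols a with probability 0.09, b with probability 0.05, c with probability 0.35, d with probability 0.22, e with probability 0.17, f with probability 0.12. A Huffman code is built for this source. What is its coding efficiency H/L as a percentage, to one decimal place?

Entropy H = −Σ p log₂ p ≈ 2.3411 bits.
Huffman merges: 1/20+9/100→7/50; 3/25+7/50→13/50; 17/100+11/50→39/100; 13/50+7/20→61/100; 39/100+61/100→1. L = 12/5 ≈ 2.4000.
Efficiency = H/L = 2.3411/2.4000 = 97.5%.

97.5%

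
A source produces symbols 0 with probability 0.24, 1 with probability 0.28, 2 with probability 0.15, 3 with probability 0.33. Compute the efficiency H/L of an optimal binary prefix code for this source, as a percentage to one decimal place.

Entropy H = −Σ p log₂ p ≈ 1.9467 bits.
Huffman merges: 3/20+6/25→39/100; 7/25+33/100→61/100; 39/100+61/100→1. L = 2 ≈ 2.0000.
Efficiency = H/L = 1.9467/2.0000 = 97.3%.

97.3%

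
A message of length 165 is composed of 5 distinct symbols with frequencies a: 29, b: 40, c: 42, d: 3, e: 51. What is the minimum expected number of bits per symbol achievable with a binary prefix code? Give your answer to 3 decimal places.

2.194 bits/symbol

Probabilities are the counts divided by 165.
Repeatedly combine the two least-probable nodes; the expected code length is the sum of the merged weights.
merge 1/55 + 29/165 → 32/165
merge 32/165 + 8/33 → 24/55
merge 14/55 + 17/55 → 31/55
merge 24/55 + 31/55 → 1
L = 32/165 + 24/55 + 31/55 + 1 = 362/165 ≈ 2.194 bits/symbol.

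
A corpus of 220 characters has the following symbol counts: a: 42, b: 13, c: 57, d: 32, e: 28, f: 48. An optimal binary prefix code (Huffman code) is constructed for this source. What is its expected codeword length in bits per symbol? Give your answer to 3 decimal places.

Probabilities are the counts divided by 220.
Repeatedly combine the two least-probable nodes; the expected code length is the sum of the merged weights.
merge 13/220 + 7/55 → 41/220
merge 8/55 + 41/220 → 73/220
merge 21/110 + 12/55 → 9/22
merge 57/220 + 73/220 → 13/22
merge 9/22 + 13/22 → 1
L = 41/220 + 73/220 + 9/22 + 13/22 + 1 = 277/110 ≈ 2.518 bits/symbol.

2.518 bits/symbol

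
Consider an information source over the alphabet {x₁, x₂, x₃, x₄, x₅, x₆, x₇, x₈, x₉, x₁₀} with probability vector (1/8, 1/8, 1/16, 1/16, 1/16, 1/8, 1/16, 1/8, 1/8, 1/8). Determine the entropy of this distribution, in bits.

3.25 bits

Each probability is a power of 1/2, so log₂(1/p) is an integer.
H = Σ p·log₂(1/p) = 1/8·3 + 1/8·3 + 1/16·4 + 1/16·4 + 1/16·4 + 1/8·3 + 1/16·4 + 1/8·3 + 1/8·3 + 1/8·3 = 3.25 bits.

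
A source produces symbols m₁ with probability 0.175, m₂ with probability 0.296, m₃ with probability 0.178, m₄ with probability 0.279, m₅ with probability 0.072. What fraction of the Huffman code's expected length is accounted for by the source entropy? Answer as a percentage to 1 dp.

Entropy H = −Σ p log₂ p ≈ 2.1903 bits.
Huffman merges: 9/125+7/40→247/1000; 89/500+247/1000→17/40; 279/1000+37/125→23/40; 17/40+23/40→1. L = 2247/1000 ≈ 2.2470.
Efficiency = H/L = 2.1903/2.2470 = 97.5%.

97.5%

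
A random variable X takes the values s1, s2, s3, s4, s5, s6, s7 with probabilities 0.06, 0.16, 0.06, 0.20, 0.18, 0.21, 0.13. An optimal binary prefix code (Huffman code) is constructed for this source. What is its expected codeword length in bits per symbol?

Repeatedly combine the two least-probable nodes; the expected code length is the sum of the merged weights.
merge 3/50 + 3/50 → 3/25
merge 3/25 + 13/100 → 1/4
merge 4/25 + 9/50 → 17/50
merge 1/5 + 21/100 → 41/100
merge 1/4 + 17/50 → 59/100
merge 41/100 + 59/100 → 1
L = 3/25 + 1/4 + 17/50 + 41/100 + 59/100 + 1 = 271/100 = 2.71 bits/symbol.

2.71 bits/symbol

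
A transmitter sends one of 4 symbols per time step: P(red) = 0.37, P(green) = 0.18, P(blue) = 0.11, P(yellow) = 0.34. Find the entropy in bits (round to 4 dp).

1.8555 bits

H = −Σ pᵢ log₂ pᵢ.
−0.37·log₂(0.37) = 0.5307
−0.18·log₂(0.18) = 0.4453
−0.11·log₂(0.11) = 0.3503
−0.34·log₂(0.34) = 0.5292
Sum ≈ 1.8555 → 1.8555 bits.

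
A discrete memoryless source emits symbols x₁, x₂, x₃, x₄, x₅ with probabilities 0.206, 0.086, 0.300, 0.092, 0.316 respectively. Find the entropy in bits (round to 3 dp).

H = −Σ pᵢ log₂ pᵢ.
−0.206·log₂(0.206) = 0.4695
−0.086·log₂(0.086) = 0.3044
−0.300·log₂(0.300) = 0.5211
−0.092·log₂(0.092) = 0.3167
−0.316·log₂(0.316) = 0.5252
Sum ≈ 2.1369 → 2.137 bits.

2.137 bits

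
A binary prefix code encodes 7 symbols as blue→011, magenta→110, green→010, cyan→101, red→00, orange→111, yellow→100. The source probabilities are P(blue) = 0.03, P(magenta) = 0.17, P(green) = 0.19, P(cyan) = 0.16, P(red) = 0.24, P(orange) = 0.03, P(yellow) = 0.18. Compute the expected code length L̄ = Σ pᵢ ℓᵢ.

L̄ = Σ pᵢ·ℓᵢ = 0.03·3 + 0.17·3 + 0.19·3 + 0.16·3 + 0.24·2 + 0.03·3 + 0.18·3 = 2.76 bits/symbol.

2.76 bits/symbol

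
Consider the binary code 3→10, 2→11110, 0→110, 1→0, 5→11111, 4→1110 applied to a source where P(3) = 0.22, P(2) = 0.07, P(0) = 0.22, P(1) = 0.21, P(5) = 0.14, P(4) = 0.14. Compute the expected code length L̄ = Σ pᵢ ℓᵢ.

L̄ = Σ pᵢ·ℓᵢ = 0.22·2 + 0.07·5 + 0.22·3 + 0.21·1 + 0.14·5 + 0.14·4 = 2.92 bits/symbol.

2.92 bits/symbol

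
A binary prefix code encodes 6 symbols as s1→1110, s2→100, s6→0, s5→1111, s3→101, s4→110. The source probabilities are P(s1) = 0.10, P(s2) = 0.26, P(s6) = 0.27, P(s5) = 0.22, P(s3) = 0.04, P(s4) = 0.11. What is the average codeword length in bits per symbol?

L̄ = Σ pᵢ·ℓᵢ = 0.10·4 + 0.26·3 + 0.27·1 + 0.22·4 + 0.04·3 + 0.11·3 = 2.78 bits/symbol.

2.78 bits/symbol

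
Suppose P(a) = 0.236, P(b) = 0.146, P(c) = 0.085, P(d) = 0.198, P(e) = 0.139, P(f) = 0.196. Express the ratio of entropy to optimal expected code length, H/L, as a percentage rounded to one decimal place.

98.1%

Entropy H = −Σ p log₂ p ≈ 2.5183 bits.
Huffman merges: 17/200+139/1000→28/125; 73/500+49/250→171/500; 99/500+28/125→211/500; 59/250+171/500→289/500; 211/500+289/500→1. L = 1283/500 ≈ 2.5660.
Efficiency = H/L = 2.5183/2.5660 = 98.1%.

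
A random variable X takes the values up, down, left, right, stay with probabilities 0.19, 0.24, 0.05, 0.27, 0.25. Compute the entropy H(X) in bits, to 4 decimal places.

H = −Σ pᵢ log₂ pᵢ.
−0.19·log₂(0.19) = 0.4552
−0.24·log₂(0.24) = 0.4941
−0.05·log₂(0.05) = 0.2161
−0.27·log₂(0.27) = 0.5100
−0.25·log₂(0.25) = 0.5000
Sum ≈ 2.1755 → 2.1755 bits.

2.1755 bits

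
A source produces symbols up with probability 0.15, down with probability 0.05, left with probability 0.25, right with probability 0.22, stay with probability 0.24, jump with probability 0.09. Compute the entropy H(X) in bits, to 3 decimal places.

H = −Σ pᵢ log₂ pᵢ.
−0.15·log₂(0.15) = 0.4105
−0.05·log₂(0.05) = 0.2161
−0.25·log₂(0.25) = 0.5000
−0.22·log₂(0.22) = 0.4806
−0.24·log₂(0.24) = 0.4941
−0.09·log₂(0.09) = 0.3127
Sum ≈ 2.4140 → 2.414 bits.

2.414 bits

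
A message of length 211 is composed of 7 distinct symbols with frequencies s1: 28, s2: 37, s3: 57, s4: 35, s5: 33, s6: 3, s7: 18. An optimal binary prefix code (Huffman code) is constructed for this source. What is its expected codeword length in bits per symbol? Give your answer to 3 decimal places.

Probabilities are the counts divided by 211.
Repeatedly combine the two least-probable nodes; the expected code length is the sum of the merged weights.
merge 3/211 + 18/211 → 21/211
merge 21/211 + 28/211 → 49/211
merge 33/211 + 35/211 → 68/211
merge 37/211 + 49/211 → 86/211
merge 57/211 + 68/211 → 125/211
merge 86/211 + 125/211 → 1
L = 21/211 + 49/211 + 68/211 + 86/211 + 125/211 + 1 = 560/211 ≈ 2.654 bits/symbol.

2.654 bits/symbol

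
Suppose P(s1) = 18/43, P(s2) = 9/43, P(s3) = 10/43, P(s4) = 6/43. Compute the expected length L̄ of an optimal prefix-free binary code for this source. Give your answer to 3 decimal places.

1.930 bits/symbol

Repeatedly combine the two least-probable nodes; the expected code length is the sum of the merged weights.
merge 6/43 + 9/43 → 15/43
merge 10/43 + 15/43 → 25/43
merge 18/43 + 25/43 → 1
L = 15/43 + 25/43 + 1 = 83/43 ≈ 1.930 bits/symbol.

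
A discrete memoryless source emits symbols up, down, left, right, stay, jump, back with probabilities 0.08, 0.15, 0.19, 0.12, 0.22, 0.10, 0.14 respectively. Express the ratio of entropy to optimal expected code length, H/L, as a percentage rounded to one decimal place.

Entropy H = −Σ p log₂ p ≈ 2.7342 bits.
Huffman merges: 2/25+1/10→9/50; 3/25+7/50→13/50; 3/20+9/50→33/100; 19/100+11/50→41/100; 13/50+33/100→59/100; 41/100+59/100→1. L = 277/100 ≈ 2.7700.
Efficiency = H/L = 2.7342/2.7700 = 98.7%.

98.7%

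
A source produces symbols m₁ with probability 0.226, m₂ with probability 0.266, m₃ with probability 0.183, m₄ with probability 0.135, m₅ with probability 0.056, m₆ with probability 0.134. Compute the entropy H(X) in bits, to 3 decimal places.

H = −Σ pᵢ log₂ pᵢ.
−0.226·log₂(0.226) = 0.4849
−0.266·log₂(0.266) = 0.5082
−0.183·log₂(0.183) = 0.4484
−0.135·log₂(0.135) = 0.3900
−0.056·log₂(0.056) = 0.2329
−0.134·log₂(0.134) = 0.3886
Sum ≈ 2.4529 → 2.453 bits.

2.453 bits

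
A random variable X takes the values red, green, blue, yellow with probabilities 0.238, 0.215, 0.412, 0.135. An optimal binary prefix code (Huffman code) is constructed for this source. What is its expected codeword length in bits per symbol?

1.938 bits/symbol

Repeatedly combine the two least-probable nodes; the expected code length is the sum of the merged weights.
merge 27/200 + 43/200 → 7/20
merge 119/500 + 7/20 → 147/250
merge 103/250 + 147/250 → 1
L = 7/20 + 147/250 + 1 = 969/500 = 1.938 bits/symbol.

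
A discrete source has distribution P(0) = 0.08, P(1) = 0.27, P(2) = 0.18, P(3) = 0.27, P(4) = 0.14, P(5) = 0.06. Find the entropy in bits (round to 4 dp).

2.3975 bits

H = −Σ pᵢ log₂ pᵢ.
−0.08·log₂(0.08) = 0.2915
−0.27·log₂(0.27) = 0.5100
−0.18·log₂(0.18) = 0.4453
−0.27·log₂(0.27) = 0.5100
−0.14·log₂(0.14) = 0.3971
−0.06·log₂(0.06) = 0.2435
Sum ≈ 2.3975 → 2.3975 bits.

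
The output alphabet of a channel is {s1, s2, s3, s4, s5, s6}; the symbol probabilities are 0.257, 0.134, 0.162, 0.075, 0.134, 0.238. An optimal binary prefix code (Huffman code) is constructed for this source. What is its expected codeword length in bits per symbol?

Repeatedly combine the two least-probable nodes; the expected code length is the sum of the merged weights.
merge 3/40 + 67/500 → 209/1000
merge 67/500 + 81/500 → 37/125
merge 209/1000 + 119/500 → 447/1000
merge 257/1000 + 37/125 → 553/1000
merge 447/1000 + 553/1000 → 1
L = 209/1000 + 37/125 + 447/1000 + 553/1000 + 1 = 501/200 = 2.505 bits/symbol.

2.505 bits/symbol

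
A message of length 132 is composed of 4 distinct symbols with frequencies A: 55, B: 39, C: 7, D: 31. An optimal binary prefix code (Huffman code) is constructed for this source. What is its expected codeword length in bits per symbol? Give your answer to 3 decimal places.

Probabilities are the counts divided by 132.
Repeatedly combine the two least-probable nodes; the expected code length is the sum of the merged weights.
merge 7/132 + 31/132 → 19/66
merge 19/66 + 13/44 → 7/12
merge 5/12 + 7/12 → 1
L = 19/66 + 7/12 + 1 = 247/132 ≈ 1.871 bits/symbol.

1.871 bits/symbol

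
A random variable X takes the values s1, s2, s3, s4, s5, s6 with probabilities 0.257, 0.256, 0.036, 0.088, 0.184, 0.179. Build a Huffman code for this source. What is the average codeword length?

Repeatedly combine the two least-probable nodes; the expected code length is the sum of the merged weights.
merge 9/250 + 11/125 → 31/250
merge 31/250 + 179/1000 → 303/1000
merge 23/125 + 32/125 → 11/25
merge 257/1000 + 303/1000 → 14/25
merge 11/25 + 14/25 → 1
L = 31/250 + 303/1000 + 11/25 + 14/25 + 1 = 2427/1000 = 2.427 bits/symbol.

2.427 bits/symbol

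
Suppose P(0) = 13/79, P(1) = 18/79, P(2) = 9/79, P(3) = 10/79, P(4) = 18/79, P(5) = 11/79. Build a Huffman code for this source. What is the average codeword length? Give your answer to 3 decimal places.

2.544 bits/symbol

Repeatedly combine the two least-probable nodes; the expected code length is the sum of the merged weights.
merge 9/79 + 10/79 → 19/79
merge 11/79 + 13/79 → 24/79
merge 18/79 + 18/79 → 36/79
merge 19/79 + 24/79 → 43/79
merge 36/79 + 43/79 → 1
L = 19/79 + 24/79 + 36/79 + 43/79 + 1 = 201/79 ≈ 2.544 bits/symbol.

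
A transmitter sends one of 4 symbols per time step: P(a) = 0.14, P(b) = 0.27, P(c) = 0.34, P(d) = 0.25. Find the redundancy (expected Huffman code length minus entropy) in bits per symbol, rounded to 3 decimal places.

Entropy H = −Σ p log₂ p ≈ 1.9363 bits.
Huffman merges: 7/50+1/4→39/100; 27/100+17/50→61/100; 39/100+61/100→1. L = 2 ≈ 2.0000.
L − H = 2.0000 − 1.9363 = 0.064 bits.

0.064 bits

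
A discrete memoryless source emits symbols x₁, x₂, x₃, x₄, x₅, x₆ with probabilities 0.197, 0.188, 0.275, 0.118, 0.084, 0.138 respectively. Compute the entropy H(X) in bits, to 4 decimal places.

2.4855 bits

H = −Σ pᵢ log₂ pᵢ.
−0.197·log₂(0.197) = 0.4617
−0.188·log₂(0.188) = 0.4533
−0.275·log₂(0.275) = 0.5122
−0.118·log₂(0.118) = 0.3638
−0.084·log₂(0.084) = 0.3002
−0.138·log₂(0.138) = 0.3943
Sum ≈ 2.4855 → 2.4855 bits.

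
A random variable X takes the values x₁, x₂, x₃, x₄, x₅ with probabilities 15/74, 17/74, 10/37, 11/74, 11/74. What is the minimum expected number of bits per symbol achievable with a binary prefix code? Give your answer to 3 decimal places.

2.297 bits/symbol

Repeatedly combine the two least-probable nodes; the expected code length is the sum of the merged weights.
merge 11/74 + 11/74 → 11/37
merge 15/74 + 17/74 → 16/37
merge 10/37 + 11/37 → 21/37
merge 16/37 + 21/37 → 1
L = 11/37 + 16/37 + 21/37 + 1 = 85/37 ≈ 2.297 bits/symbol.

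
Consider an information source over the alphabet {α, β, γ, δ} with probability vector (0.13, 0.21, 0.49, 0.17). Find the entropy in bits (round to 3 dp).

1.794 bits

H = −Σ pᵢ log₂ pᵢ.
−0.13·log₂(0.13) = 0.3826
−0.21·log₂(0.21) = 0.4728
−0.49·log₂(0.49) = 0.5043
−0.17·log₂(0.17) = 0.4346
Sum ≈ 1.7943 → 1.794 bits.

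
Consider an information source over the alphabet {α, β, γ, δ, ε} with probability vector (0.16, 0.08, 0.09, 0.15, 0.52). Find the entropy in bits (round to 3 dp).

H = −Σ pᵢ log₂ pᵢ.
−0.16·log₂(0.16) = 0.4230
−0.08·log₂(0.08) = 0.2915
−0.09·log₂(0.09) = 0.3127
−0.15·log₂(0.15) = 0.4105
−0.52·log₂(0.52) = 0.4906
Sum ≈ 1.9283 → 1.928 bits.

1.928 bits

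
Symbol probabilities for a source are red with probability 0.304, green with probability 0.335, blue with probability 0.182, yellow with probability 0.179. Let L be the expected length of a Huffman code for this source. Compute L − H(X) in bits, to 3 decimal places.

Entropy H = −Σ p log₂ p ≈ 1.9424 bits.
Huffman merges: 179/1000+91/500→361/1000; 38/125+67/200→639/1000; 361/1000+639/1000→1. L = 2 ≈ 2.0000.
L − H = 2.0000 − 1.9424 = 0.058 bits.

0.058 bits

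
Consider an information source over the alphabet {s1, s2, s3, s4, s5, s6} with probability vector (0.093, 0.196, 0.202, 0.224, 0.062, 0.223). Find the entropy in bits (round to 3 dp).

2.461 bits

H = −Σ pᵢ log₂ pᵢ.
−0.093·log₂(0.093) = 0.3187
−0.196·log₂(0.196) = 0.4608
−0.202·log₂(0.202) = 0.4661
−0.224·log₂(0.224) = 0.4835
−0.062·log₂(0.062) = 0.2487
−0.223·log₂(0.223) = 0.4828
Sum ≈ 2.4606 → 2.461 bits.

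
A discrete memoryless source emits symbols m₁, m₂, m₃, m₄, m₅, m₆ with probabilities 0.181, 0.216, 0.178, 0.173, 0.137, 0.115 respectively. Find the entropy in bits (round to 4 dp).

2.5567 bits

H = −Σ pᵢ log₂ pᵢ.
−0.181·log₂(0.181) = 0.4463
−0.216·log₂(0.216) = 0.4776
−0.178·log₂(0.178) = 0.4432
−0.173·log₂(0.173) = 0.4379
−0.137·log₂(0.137) = 0.3929
−0.115·log₂(0.115) = 0.3588
Sum ≈ 2.5567 → 2.5567 bits.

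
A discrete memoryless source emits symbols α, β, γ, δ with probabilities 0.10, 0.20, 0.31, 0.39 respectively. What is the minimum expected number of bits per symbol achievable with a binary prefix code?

Repeatedly combine the two least-probable nodes; the expected code length is the sum of the merged weights.
merge 1/10 + 1/5 → 3/10
merge 3/10 + 31/100 → 61/100
merge 39/100 + 61/100 → 1
L = 3/10 + 61/100 + 1 = 191/100 = 1.91 bits/symbol.

1.91 bits/symbol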